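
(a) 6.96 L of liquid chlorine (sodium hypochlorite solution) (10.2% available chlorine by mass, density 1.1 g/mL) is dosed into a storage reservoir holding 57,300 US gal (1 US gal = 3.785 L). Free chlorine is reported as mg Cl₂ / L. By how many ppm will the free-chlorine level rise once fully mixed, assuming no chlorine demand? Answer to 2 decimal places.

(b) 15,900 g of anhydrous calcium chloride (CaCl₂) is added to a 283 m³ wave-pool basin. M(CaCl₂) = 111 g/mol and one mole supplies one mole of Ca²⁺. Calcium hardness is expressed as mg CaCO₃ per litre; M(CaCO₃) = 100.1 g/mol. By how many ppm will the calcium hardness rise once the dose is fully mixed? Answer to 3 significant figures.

(a) 3.60 ppm; (b) 50.7 ppm

(a) Volume: 57,300 US gal × 3.785 L/gal = 216,880 L.
(a) Mass of solution: 6.96 L × 1000 mL/L × 1.1 g/mL = 7656 g.
(a) Available chlorine delivered: 7656 g × 0.102 = 780.9 g as Cl₂.
(a) Concentration rise: 780.9 g / 216,880 L = 3.601 mg/L = 3.60 ppm.

(b) Volume: 283 m³ = 283,000 L.
(b) Moles of Ca²⁺: 15,900 g ÷ 111 g/mol = 143.2 mol.
(b) As CaCO₃: 143.2 mol × 100.1 g/mol = 14,340 g.
(b) Rise: 14,340 g / 283,000 L × 1000 = 50.67 mg/L.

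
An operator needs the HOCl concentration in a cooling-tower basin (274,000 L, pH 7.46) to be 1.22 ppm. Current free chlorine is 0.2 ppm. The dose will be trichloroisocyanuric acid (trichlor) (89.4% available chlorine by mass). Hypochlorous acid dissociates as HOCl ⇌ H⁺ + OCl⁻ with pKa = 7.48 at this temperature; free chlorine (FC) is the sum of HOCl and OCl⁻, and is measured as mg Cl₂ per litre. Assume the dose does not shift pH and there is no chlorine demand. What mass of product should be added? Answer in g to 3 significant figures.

[OCl⁻]/[HOCl] = 10^(pH − pKa) = 10^(7.46 − 7.48) = 0.955; fraction as HOCl = 1/(1 + 0.955) = 0.5115.
Free chlorine required for 1.22 ppm HOCl: 1.22 / 0.5115 = 2.385 ppm.
FC to add: 2.385 − 0.2 = 2.185 mg/L as Cl₂.
Cl₂ equivalent: 2.185 mg/L × 274,000 L = 598.7 g.
Product at 89.4% available Cl: 598.7 / 0.894 = 669.7 g.

670 g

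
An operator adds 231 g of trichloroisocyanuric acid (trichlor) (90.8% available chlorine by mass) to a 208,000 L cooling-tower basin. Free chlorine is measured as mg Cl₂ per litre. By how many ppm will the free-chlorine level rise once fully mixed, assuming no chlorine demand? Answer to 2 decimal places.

1.01 ppm

Available chlorine delivered: 231 g × 0.908 = 209.7 g as Cl₂.
Concentration rise: 209.7 g / 208,000 L = 1.008 mg/L = 1.01 ppm.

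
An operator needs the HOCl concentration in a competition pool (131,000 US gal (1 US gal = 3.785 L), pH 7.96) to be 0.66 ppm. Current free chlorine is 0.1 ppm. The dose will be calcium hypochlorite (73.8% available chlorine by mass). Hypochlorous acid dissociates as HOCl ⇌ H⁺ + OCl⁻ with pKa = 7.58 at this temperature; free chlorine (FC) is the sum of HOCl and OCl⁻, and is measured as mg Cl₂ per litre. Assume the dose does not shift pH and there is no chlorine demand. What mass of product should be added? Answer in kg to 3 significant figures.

1.44 kg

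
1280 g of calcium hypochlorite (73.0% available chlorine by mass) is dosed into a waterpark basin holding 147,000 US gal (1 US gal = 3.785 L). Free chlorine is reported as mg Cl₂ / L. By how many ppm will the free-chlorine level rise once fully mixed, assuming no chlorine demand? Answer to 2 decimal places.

1.68 ppm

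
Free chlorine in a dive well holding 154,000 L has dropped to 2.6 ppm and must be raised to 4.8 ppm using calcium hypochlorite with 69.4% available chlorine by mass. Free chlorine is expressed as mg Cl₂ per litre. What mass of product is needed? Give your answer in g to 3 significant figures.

Chlorine deficit: 4.8 − 2.6 = 2.2 ppm = 2.2 mg/L as Cl₂.
Cl₂ equivalent needed: 2.2 mg/L × 154,000 L = 338,800 mg = 338.8 g.
Product at 69.4% available chlorine: 338.8 / 0.694 = 488.2 g.

488 g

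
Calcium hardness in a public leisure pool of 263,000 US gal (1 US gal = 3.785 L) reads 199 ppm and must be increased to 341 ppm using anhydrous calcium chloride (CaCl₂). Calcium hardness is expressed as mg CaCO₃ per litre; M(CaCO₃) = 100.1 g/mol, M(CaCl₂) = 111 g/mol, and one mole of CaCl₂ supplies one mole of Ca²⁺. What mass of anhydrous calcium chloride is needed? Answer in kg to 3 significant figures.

157 kg

Volume: 263,000 US gal × 3.785 L/gal = 995,455 L.
Hardness to add: (341 − 199) = 142 mg/L as CaCO₃ × 995,455 L = 141,400 g as CaCO₃.
Moles of Ca²⁺ (1 mol Ca²⁺ ≡ 1 mol CaCO₃): 141,400 / 100.1 g/mol = 1412 mol.
Mass of CaCl₂: 1412 × 111 = 156,700 g.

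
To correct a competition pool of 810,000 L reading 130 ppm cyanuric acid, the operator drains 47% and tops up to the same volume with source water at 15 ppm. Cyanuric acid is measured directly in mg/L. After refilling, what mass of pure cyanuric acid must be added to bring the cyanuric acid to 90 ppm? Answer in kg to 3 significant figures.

After draining 47% and refilling: 130 × 0.53 + 15 × 0.47 = 75.95 ppm.
Deficit to target: 90 − 75.95 = 14.05 mg/L.
Mass: 14.05 mg/L × 810,000 L = 11,380 g cyanuric acid.

11.4 kg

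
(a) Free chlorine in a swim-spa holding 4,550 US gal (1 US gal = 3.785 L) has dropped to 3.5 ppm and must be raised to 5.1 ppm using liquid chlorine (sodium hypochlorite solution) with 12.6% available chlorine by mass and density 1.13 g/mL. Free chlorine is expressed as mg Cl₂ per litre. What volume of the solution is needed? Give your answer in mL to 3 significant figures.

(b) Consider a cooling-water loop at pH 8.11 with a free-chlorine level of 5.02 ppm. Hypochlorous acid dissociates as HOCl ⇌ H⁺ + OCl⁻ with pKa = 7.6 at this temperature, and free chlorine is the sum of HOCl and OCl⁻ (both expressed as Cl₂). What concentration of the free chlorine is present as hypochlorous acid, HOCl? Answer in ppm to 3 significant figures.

(a) 194 mL; (b) 1.19 ppm

(a) Volume: 4,550 US gal × 3.785 L/gal = 17,222 L.
(a) Chlorine deficit: 5.1 − 3.5 = 1.6 ppm = 1.6 mg/L as Cl₂.
(a) Cl₂ equivalent needed: 1.6 mg/L × 17,222 L = 27,550 mg = 27.55 g.
(a) Product at 12.6% available chlorine: 27.55 / 0.126 = 218.7 g.
(a) Volume at density 1.13 g/mL: 218.7 g ÷ 1.13 g/mL = 193.5 mL.

(b) [OCl⁻]/[HOCl] = 10^(pH − pKa) = 10^(8.11 − 7.6) = 10^0.51 = 3.236.
(b) Fraction as HOCl = 1 / (1 + 3.236) = 0.2361.
(b) HOCl = 0.2361 × 5.02 ppm = 1.185 ppm.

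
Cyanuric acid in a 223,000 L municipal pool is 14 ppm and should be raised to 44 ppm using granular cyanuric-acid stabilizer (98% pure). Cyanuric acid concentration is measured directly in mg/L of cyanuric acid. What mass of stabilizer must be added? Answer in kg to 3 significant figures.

CYA to add: (44 − 14) = 30 mg/L × 223,000 L = 6690 g cyanuric acid.
At 98% purity: 6690 / 0.98 = 6827 g product.

6.83 kg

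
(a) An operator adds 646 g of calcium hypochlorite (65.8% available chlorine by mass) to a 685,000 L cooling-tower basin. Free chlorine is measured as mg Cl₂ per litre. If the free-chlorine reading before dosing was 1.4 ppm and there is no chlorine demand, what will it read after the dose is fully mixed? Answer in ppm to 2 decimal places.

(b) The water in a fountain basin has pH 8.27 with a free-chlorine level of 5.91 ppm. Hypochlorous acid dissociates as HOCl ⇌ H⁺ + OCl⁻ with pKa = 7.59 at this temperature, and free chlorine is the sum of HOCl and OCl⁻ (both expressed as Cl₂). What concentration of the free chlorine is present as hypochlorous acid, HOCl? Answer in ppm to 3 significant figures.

(a) Available chlorine delivered: 646 g × 0.658 = 425.1 g as Cl₂.
(a) Concentration rise: 425.1 g / 685,000 L = 0.6205 mg/L = 0.62 ppm.
(a) Final FC: 1.4 + 0.62 = 2.02 ppm.

(b) [OCl⁻]/[HOCl] = 10^(pH − pKa) = 10^(8.27 − 7.59) = 10^0.68 = 4.786.
(b) Fraction as HOCl = 1 / (1 + 4.786) = 0.1728.
(b) HOCl = 0.1728 × 5.91 ppm = 1.021 ppm.

(a) 2.02 ppm; (b) 1.02 ppm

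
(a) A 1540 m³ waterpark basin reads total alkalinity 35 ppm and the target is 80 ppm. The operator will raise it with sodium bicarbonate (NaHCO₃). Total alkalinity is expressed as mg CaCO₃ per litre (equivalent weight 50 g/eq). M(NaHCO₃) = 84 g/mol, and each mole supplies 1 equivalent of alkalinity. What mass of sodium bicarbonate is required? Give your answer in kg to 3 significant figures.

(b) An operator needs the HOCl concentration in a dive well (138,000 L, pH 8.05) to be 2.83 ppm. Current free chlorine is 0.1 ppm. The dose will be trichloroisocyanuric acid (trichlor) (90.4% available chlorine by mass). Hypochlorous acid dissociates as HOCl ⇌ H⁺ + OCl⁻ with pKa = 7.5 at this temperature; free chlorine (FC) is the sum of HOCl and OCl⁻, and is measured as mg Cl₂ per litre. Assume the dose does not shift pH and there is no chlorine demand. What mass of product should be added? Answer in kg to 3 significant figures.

(a) 116 kg; (b) 1.95 kg

(a) Volume: 1540 m³ = 1,540,000 L.
(a) Alkalinity to add: (80 − 35) = 45 mg/L as CaCO₃ × 1,540,000 L = 69,300 g as CaCO₃.
(a) Equivalents: 69,300 g ÷ 50 g/eq = 1386 eq.
(a) NaHCO₃ supplies 1 eq per mole → 1386 mol.
(a) Mass: 1386 mol × 84 g/mol = 116,400 g.

(b) [OCl⁻]/[HOCl] = 10^(pH − pKa) = 10^(8.05 − 7.5) = 3.548; fraction as HOCl = 1/(1 + 3.548) = 0.2199.
(b) Free chlorine required for 2.83 ppm HOCl: 2.83 / 0.2199 = 12.87 ppm.
(b) FC to add: 12.87 − 0.1 = 12.77 mg/L as Cl₂.
(b) Cl₂ equivalent: 12.77 mg/L × 138,000 L = 1762 g.
(b) Product at 90.4% available Cl: 1762 / 0.904 = 1950 g.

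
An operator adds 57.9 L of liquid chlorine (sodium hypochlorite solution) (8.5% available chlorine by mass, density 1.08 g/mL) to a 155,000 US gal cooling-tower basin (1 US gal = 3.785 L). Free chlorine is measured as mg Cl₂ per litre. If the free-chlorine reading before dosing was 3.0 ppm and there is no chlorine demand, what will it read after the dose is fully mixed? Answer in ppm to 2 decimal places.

12.06 ppm

Volume: 155,000 US gal × 3.785 L/gal = 586,675 L.
Mass of solution: 57.9 L × 1000 mL/L × 1.08 g/mL = 62,530 g.
Available chlorine delivered: 62,530 g × 0.085 = 5315 g as Cl₂.
Concentration rise: 5315 g / 586,675 L = 9.06 mg/L = 9.06 ppm.
Final FC: 3.0 + 9.06 = 12.06 ppm.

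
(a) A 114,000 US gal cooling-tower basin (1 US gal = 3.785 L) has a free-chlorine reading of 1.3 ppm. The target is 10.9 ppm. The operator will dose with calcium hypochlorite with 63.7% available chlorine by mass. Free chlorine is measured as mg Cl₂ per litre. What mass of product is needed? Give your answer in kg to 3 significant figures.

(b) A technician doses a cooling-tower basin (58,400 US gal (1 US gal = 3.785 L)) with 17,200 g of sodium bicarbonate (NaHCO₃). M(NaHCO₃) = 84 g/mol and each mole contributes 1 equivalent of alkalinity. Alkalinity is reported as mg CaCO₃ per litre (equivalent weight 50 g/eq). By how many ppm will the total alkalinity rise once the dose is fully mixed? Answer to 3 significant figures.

(a) Volume: 114,000 US gal × 3.785 L/gal = 431,490 L.
(a) Chlorine deficit: 10.9 − 1.3 = 9.6 ppm = 9.6 mg/L as Cl₂.
(a) Cl₂ equivalent needed: 9.6 mg/L × 431,490 L = 4,142,000 mg = 4142 g.
(a) Product at 63.7% available chlorine: 4142 / 0.637 = 6503 g.

(b) Volume: 58,400 US gal × 3.785 L/gal = 221,044 L.
(b) Moles of NaHCO₃: 17,200 g ÷ 84 g/mol = 204.8 mol → 204.8 eq of alkalinity.
(b) As CaCO₃: 204.8 eq × 50 g/eq = 10,240 g.
(b) Rise: 10,240 g / 221,044 L × 1000 = 46.32 mg/L.

(a) 6.50 kg; (b) 46.3 ppm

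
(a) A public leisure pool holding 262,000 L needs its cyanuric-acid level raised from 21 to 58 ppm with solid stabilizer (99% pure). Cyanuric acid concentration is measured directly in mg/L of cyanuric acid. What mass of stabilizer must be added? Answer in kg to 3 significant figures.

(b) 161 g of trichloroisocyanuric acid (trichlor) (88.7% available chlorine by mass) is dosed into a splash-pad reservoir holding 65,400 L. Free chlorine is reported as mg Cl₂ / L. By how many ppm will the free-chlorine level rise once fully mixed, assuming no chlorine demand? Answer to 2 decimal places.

(a) CYA to add: (58 − 21) = 37 mg/L × 262,000 L = 9694 g cyanuric acid.
(a) At 99% purity: 9694 / 0.99 = 9792 g product.

(b) Available chlorine delivered: 161 g × 0.887 = 142.8 g as Cl₂.
(b) Concentration rise: 142.8 g / 65,400 L = 2.184 mg/L = 2.18 ppm.

(a) 9.79 kg; (b) 2.18 ppm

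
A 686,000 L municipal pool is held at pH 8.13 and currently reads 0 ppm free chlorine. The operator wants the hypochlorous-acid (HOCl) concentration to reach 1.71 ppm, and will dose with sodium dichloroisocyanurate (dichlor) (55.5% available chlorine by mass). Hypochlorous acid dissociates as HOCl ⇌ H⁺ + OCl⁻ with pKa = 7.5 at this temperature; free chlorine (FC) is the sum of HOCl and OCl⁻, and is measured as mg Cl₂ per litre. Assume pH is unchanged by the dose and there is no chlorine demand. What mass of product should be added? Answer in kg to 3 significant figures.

11.1 kg

[OCl⁻]/[HOCl] = 10^(pH − pKa) = 10^(8.13 − 7.5) = 4.266; fraction as HOCl = 1/(1 + 4.266) = 0.1899.
Free chlorine required for 1.71 ppm HOCl: 1.71 / 0.1899 = 9.005 ppm.
FC to add: 9.005 − 0 = 9.005 mg/L as Cl₂.
Cl₂ equivalent: 9.005 mg/L × 686,000 L = 6177 g.
Product at 55.5% available Cl: 6177 / 0.555 = 11,130 g.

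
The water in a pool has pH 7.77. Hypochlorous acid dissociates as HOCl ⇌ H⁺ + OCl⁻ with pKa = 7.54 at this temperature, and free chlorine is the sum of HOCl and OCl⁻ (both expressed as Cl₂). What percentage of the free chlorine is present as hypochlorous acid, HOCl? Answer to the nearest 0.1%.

[OCl⁻]/[HOCl] = 10^(pH − pKa) = 10^(7.77 − 7.54) = 10^0.23 = 1.698.
Fraction as HOCl = 1 / (1 + 1.698) = 0.3706.

37.1%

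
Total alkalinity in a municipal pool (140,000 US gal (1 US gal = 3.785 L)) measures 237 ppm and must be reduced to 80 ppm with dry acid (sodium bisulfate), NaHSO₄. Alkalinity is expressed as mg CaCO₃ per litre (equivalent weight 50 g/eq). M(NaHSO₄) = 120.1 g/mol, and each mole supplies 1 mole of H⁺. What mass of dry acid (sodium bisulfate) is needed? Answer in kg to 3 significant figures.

200 kg

Volume: 140,000 US gal × 3.785 L/gal = 529,900 L.
Alkalinity to neutralize: (237 − 80) = 157 mg/L as CaCO₃ × 529,900 L = 83,190 g as CaCO₃.
Equivalents of H⁺ required: 83,190 ÷ 50 g/eq = 1664 eq = 1664 mol NaHSO₄.
Mass of NaHSO₄: 1664 × 120.1 = 199,800 g.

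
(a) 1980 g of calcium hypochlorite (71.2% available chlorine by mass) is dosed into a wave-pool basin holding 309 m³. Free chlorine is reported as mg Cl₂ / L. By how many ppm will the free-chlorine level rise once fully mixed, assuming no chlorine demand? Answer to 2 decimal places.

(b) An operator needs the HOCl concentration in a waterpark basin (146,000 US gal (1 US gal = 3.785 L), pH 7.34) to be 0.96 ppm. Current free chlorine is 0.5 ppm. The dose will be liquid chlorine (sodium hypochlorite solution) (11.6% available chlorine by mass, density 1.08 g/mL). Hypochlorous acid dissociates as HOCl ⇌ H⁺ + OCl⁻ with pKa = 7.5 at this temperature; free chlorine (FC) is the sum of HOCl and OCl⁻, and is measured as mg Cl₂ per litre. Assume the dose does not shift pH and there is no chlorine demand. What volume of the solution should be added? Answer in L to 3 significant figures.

(a) 4.56 ppm; (b) 4.96 L

(a) Volume: 309 m³ = 309,000 L.
(a) Available chlorine delivered: 1980 g × 0.712 = 1410 g as Cl₂.
(a) Concentration rise: 1410 g / 309,000 L = 4.562 mg/L = 4.56 ppm.

(b) Volume: 146,000 US gal × 3.785 L/gal = 552,610 L.
(b) [OCl⁻]/[HOCl] = 10^(pH − pKa) = 10^(7.34 − 7.5) = 0.6918; fraction as HOCl = 1/(1 + 0.6918) = 0.5911.
(b) Free chlorine required for 0.96 ppm HOCl: 0.96 / 0.5911 = 1.624 ppm.
(b) FC to add: 1.624 − 0.5 = 1.124 mg/L as Cl₂.
(b) Cl₂ equivalent: 1.124 mg/L × 552,610 L = 621.2 g.
(b) Product at 11.6% available Cl: 621.2 / 0.116 = 5355 g.
(b) Volume: 5355 g ÷ 1.08 g/mL = 4959 mL.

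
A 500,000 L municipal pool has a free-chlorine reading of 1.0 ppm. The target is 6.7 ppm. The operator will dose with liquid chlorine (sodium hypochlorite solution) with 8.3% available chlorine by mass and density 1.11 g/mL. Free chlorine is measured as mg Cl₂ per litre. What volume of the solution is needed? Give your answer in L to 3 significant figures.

30.9 L

Chlorine deficit: 6.7 − 1.0 = 5.7 ppm = 5.7 mg/L as Cl₂.
Cl₂ equivalent needed: 5.7 mg/L × 500,000 L = 2,850,000 mg = 2850 g.
Product at 8.3% available chlorine: 2850 / 0.083 = 34,340 g.
Volume at density 1.11 g/mL: 34,340 g ÷ 1.11 g/mL = 30,930 mL.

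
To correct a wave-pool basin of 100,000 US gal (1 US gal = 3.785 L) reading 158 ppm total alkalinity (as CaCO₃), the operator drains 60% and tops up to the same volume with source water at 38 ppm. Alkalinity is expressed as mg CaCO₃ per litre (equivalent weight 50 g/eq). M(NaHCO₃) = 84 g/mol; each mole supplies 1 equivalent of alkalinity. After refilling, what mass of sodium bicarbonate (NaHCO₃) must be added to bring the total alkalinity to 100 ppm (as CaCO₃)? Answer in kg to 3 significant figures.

8.90 kg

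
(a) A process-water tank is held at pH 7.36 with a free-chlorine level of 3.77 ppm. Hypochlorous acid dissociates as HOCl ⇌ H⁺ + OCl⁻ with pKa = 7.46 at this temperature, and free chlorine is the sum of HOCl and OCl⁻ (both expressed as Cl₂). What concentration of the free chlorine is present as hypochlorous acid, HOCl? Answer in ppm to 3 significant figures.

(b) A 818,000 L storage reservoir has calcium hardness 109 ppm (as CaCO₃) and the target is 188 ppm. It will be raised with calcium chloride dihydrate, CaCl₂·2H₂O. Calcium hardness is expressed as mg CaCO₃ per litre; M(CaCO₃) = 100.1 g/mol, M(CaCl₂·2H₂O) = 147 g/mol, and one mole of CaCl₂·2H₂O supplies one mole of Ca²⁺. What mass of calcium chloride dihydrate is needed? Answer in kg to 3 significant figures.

(a) 2.10 ppm; (b) 94.9 kg

(a) [OCl⁻]/[HOCl] = 10^(pH − pKa) = 10^(7.36 − 7.46) = 10^-0.10 = 0.7943.
(a) Fraction as HOCl = 1 / (1 + 0.7943) = 0.5573.
(a) HOCl = 0.5573 × 3.77 ppm = 2.101 ppm.

(b) Hardness to add: (188 − 109) = 79 mg/L as CaCO₃ × 818,000 L = 64,620 g as CaCO₃.
(b) Moles of Ca²⁺ (1 mol Ca²⁺ ≡ 1 mol CaCO₃): 64,620 / 100.1 g/mol = 645.6 mol.
(b) Mass of CaCl₂·2H₂O: 645.6 × 147 = 94,900 g.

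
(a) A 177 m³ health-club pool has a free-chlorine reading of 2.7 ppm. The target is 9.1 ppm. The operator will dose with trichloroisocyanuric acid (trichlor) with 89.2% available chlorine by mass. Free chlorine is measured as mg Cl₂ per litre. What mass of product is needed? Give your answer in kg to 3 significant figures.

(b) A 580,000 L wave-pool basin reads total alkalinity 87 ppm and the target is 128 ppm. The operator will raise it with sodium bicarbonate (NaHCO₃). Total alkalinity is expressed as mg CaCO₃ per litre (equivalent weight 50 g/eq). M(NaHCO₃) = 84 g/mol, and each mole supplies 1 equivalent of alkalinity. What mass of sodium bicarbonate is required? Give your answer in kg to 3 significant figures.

(a) 1.27 kg; (b) 40.0 kg

(a) Volume: 177 m³ = 177,000 L.
(a) Chlorine deficit: 9.1 − 2.7 = 6.4 ppm = 6.4 mg/L as Cl₂.
(a) Cl₂ equivalent needed: 6.4 mg/L × 177,000 L = 1,133,000 mg = 1133 g.
(a) Product at 89.2% available chlorine: 1133 / 0.892 = 1270 g.

(b) Alkalinity to add: (128 − 87) = 41 mg/L as CaCO₃ × 580,000 L = 23,780 g as CaCO₃.
(b) Equivalents: 23,780 g ÷ 50 g/eq = 475.6 eq.
(b) NaHCO₃ supplies 1 eq per mole → 475.6 mol.
(b) Mass: 475.6 mol × 84 g/mol = 39,950 g.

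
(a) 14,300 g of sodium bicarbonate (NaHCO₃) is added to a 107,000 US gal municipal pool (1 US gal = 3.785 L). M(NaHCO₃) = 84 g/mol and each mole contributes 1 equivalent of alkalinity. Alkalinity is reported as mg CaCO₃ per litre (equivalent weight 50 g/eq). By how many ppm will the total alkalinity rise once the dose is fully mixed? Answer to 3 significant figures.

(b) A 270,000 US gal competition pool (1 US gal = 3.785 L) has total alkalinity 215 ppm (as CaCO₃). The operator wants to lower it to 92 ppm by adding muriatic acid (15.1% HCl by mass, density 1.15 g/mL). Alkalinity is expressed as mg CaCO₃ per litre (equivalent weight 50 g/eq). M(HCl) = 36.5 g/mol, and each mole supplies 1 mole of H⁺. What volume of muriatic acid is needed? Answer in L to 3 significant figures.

(a) 21.0 ppm; (b) 528 L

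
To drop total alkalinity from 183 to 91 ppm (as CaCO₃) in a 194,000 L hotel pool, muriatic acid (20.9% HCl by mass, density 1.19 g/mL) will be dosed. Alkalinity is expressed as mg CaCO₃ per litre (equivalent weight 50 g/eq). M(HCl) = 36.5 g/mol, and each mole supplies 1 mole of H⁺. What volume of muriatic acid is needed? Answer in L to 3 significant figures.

Alkalinity to neutralize: (183 − 91) = 92 mg/L as CaCO₃ × 194,000 L = 17,850 g as CaCO₃.
Equivalents of H⁺ required: 17,850 ÷ 50 g/eq = 357 eq = 357 mol HCl.
Mass of HCl: 357 × 36.5 = 13,030 g.
Mass of 20.9% solution: 13,030 / 0.209 = 62,340 g.
Volume: 62,340 g ÷ 1.19 g/mL = 52,390 mL.

52.4 L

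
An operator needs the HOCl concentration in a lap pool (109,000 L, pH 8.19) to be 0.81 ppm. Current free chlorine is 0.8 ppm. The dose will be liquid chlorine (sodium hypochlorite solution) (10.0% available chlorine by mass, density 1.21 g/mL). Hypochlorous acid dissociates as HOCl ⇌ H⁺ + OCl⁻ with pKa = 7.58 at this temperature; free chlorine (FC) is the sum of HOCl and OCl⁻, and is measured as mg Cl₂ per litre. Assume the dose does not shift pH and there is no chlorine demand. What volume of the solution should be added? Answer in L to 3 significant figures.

[OCl⁻]/[HOCl] = 10^(pH − pKa) = 10^(8.19 − 7.58) = 4.074; fraction as HOCl = 1/(1 + 4.074) = 0.1971.
Free chlorine required for 0.81 ppm HOCl: 0.81 / 0.1971 = 4.11 ppm.
FC to add: 4.11 − 0.8 = 3.31 mg/L as Cl₂.
Cl₂ equivalent: 3.31 mg/L × 109,000 L = 360.8 g.
Product at 10.0% available Cl: 360.8 / 0.1 = 3608 g.
Volume: 3608 g ÷ 1.21 g/mL = 2982 mL.

2.98 L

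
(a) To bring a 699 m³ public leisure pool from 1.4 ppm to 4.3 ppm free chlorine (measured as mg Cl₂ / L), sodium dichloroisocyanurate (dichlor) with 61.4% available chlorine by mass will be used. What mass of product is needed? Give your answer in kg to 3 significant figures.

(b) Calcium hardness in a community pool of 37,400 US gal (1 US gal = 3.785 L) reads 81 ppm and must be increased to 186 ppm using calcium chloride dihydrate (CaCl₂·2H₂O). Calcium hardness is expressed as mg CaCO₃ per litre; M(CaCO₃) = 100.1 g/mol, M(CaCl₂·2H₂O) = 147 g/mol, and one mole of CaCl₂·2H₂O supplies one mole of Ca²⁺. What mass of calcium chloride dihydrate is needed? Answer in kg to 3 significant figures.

(a) 3.30 kg; (b) 21.8 kg

(a) Volume: 699 m³ = 699,000 L.
(a) Chlorine deficit: 4.3 − 1.4 = 2.9 ppm = 2.9 mg/L as Cl₂.
(a) Cl₂ equivalent needed: 2.9 mg/L × 699,000 L = 2,027,000 mg = 2027 g.
(a) Product at 61.4% available chlorine: 2027 / 0.614 = 3301 g.

(b) Volume: 37,400 US gal × 3.785 L/gal = 141,559 L.
(b) Hardness to add: (186 − 81) = 105 mg/L as CaCO₃ × 141,559 L = 14,860 g as CaCO₃.
(b) Moles of Ca²⁺ (1 mol Ca²⁺ ≡ 1 mol CaCO₃): 14,860 / 100.1 g/mol = 148.5 mol.
(b) Mass of CaCl₂·2H₂O: 148.5 × 147 = 21,830 g.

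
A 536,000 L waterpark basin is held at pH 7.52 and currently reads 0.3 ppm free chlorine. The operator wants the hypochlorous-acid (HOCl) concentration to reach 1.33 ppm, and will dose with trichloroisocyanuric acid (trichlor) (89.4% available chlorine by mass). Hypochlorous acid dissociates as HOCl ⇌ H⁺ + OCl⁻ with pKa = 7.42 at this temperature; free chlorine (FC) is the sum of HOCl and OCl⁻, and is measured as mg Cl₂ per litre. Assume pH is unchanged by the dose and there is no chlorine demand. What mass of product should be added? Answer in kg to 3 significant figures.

[OCl⁻]/[HOCl] = 10^(pH − pKa) = 10^(7.52 − 7.42) = 1.259; fraction as HOCl = 1/(1 + 1.259) = 0.4427.
Free chlorine required for 1.33 ppm HOCl: 1.33 / 0.4427 = 3.004 ppm.
FC to add: 3.004 − 0.3 = 2.704 mg/L as Cl₂.
Cl₂ equivalent: 2.704 mg/L × 536,000 L = 1450 g.
Product at 89.4% available Cl: 1450 / 0.894 = 1621 g.

1.62 kg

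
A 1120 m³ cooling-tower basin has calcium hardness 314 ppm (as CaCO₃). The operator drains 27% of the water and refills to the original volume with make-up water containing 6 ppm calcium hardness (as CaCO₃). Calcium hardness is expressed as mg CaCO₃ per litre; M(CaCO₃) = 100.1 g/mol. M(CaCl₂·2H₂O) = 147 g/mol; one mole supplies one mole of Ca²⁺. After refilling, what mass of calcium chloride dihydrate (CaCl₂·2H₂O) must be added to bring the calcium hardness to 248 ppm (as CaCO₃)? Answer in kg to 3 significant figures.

28.2 kg

Volume: 1120 m³ = 1,120,000 L.
After draining 27% and refilling: 314 × 0.73 + 6 × 0.27 = 230.84 ppm.
Deficit to target: 248 − 230.84 = 17.16 mg/L.
As CaCO₃: 17.16 mg/L × 1,120,000 L = 19,220 g; ÷ 100.1 = 192 mol Ca²⁺.
Mass: 192 × 147 = 28,220 g.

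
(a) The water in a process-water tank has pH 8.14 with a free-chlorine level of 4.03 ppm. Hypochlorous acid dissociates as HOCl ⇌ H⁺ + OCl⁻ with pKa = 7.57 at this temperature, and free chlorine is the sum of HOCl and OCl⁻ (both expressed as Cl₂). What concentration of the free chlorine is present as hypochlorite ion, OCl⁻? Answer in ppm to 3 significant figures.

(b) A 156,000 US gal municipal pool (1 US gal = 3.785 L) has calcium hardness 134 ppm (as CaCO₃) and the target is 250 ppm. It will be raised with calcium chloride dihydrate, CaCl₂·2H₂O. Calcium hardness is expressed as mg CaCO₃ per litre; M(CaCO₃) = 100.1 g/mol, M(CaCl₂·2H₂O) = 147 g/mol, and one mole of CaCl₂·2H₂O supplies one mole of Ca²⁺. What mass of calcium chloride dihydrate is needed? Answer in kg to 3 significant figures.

(a) [OCl⁻]/[HOCl] = 10^(pH − pKa) = 10^(8.14 − 7.57) = 10^0.57 = 3.715.
(a) Fraction as HOCl = 1 / (1 + 3.715) = 0.2121.
(a) OCl⁻ = (1 − 0.2121) × 4.03 ppm = 3.175 ppm.

(b) Volume: 156,000 US gal × 3.785 L/gal = 590,460 L.
(b) Hardness to add: (250 − 134) = 116 mg/L as CaCO₃ × 590,460 L = 68,490 g as CaCO₃.
(b) Moles of Ca²⁺ (1 mol Ca²⁺ ≡ 1 mol CaCO₃): 68,490 / 100.1 g/mol = 684.2 mol.
(b) Mass of CaCl₂·2H₂O: 684.2 × 147 = 100,600 g.

(a) 3.18 ppm; (b) 101 kg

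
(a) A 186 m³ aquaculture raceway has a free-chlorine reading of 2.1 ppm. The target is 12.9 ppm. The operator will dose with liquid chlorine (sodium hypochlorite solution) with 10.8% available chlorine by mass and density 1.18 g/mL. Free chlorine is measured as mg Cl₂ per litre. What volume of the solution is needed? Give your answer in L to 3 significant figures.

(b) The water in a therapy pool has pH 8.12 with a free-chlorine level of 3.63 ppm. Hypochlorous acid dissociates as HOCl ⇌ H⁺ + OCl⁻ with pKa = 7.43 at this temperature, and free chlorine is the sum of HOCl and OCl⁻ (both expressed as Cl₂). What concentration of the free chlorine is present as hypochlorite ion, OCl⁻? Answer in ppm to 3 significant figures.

(a) Volume: 186 m³ = 186,000 L.
(a) Chlorine deficit: 12.9 − 2.1 = 10.8 ppm = 10.8 mg/L as Cl₂.
(a) Cl₂ equivalent needed: 10.8 mg/L × 186,000 L = 2,009,000 mg = 2009 g.
(a) Product at 10.8% available chlorine: 2009 / 0.108 = 18,600 g.
(a) Volume at density 1.18 g/mL: 18,600 g ÷ 1.18 g/mL = 15,760 mL.

(b) [OCl⁻]/[HOCl] = 10^(pH − pKa) = 10^(8.12 − 7.43) = 10^0.69 = 4.898.
(b) Fraction as HOCl = 1 / (1 + 4.898) = 0.1696.
(b) OCl⁻ = (1 − 0.1696) × 3.63 ppm = 3.015 ppm.

(a) 15.8 L; (b) 3.01 ppm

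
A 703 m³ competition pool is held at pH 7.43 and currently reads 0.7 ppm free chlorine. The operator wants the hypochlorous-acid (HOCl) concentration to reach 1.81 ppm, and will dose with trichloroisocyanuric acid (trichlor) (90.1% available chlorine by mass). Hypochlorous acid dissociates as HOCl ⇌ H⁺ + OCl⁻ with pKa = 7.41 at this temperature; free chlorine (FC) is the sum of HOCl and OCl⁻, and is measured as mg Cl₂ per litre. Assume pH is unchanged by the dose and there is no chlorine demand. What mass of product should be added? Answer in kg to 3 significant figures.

2.34 kg

Volume: 703 m³ = 703,000 L.
[OCl⁻]/[HOCl] = 10^(pH − pKa) = 10^(7.43 − 7.41) = 1.047; fraction as HOCl = 1/(1 + 1.047) = 0.4885.
Free chlorine required for 1.81 ppm HOCl: 1.81 / 0.4885 = 3.705 ppm.
FC to add: 3.705 − 0.7 = 3.005 mg/L as Cl₂.
Cl₂ equivalent: 3.005 mg/L × 703,000 L = 2113 g.
Product at 90.1% available Cl: 2113 / 0.901 = 2345 g.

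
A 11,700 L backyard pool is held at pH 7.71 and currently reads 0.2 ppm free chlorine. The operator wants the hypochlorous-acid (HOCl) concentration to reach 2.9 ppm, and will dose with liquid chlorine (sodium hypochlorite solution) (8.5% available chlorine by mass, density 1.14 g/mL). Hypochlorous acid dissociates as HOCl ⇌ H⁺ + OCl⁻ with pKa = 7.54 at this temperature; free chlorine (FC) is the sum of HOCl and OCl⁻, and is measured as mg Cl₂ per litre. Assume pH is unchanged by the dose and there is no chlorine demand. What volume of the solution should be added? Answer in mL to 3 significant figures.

[OCl⁻]/[HOCl] = 10^(pH − pKa) = 10^(7.71 − 7.54) = 1.479; fraction as HOCl = 1/(1 + 1.479) = 0.4034.
Free chlorine required for 2.9 ppm HOCl: 2.9 / 0.4034 = 7.189 ppm.
FC to add: 7.189 − 0.2 = 6.989 mg/L as Cl₂.
Cl₂ equivalent: 6.989 mg/L × 11,700 L = 81.78 g.
Product at 8.5% available Cl: 81.78 / 0.085 = 962.1 g.
Volume: 962.1 g ÷ 1.14 g/mL = 843.9 mL.

844 mL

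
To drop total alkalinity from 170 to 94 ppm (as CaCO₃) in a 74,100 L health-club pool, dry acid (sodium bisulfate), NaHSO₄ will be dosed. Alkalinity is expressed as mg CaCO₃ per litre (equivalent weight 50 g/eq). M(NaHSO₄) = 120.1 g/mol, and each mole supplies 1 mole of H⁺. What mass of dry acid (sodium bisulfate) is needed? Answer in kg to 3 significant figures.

Alkalinity to neutralize: (170 − 94) = 76 mg/L as CaCO₃ × 74,100 L = 5632 g as CaCO₃.
Equivalents of H⁺ required: 5632 ÷ 50 g/eq = 112.6 eq = 112.6 mol NaHSO₄.
Mass of NaHSO₄: 112.6 × 120.1 = 13,530 g.

13.5 kg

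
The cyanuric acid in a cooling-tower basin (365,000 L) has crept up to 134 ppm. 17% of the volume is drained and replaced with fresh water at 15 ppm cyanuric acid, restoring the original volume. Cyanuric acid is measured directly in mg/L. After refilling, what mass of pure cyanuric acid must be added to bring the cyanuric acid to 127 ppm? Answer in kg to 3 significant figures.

4.83 kg

After draining 17% and refilling: 134 × 0.83 + 15 × 0.17 = 113.77 ppm.
Deficit to target: 127 − 113.77 = 13.23 mg/L.
Mass: 13.23 mg/L × 365,000 L = 4829 g cyanuric acid.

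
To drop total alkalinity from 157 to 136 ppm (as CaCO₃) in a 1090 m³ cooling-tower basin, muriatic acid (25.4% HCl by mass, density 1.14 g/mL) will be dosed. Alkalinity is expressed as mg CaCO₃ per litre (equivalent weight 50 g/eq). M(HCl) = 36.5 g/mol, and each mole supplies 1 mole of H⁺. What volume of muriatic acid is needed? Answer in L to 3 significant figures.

Volume: 1090 m³ = 1,090,000 L.
Alkalinity to neutralize: (157 − 136) = 21 mg/L as CaCO₃ × 1,090,000 L = 22,890 g as CaCO₃.
Equivalents of H⁺ required: 22,890 ÷ 50 g/eq = 457.8 eq = 457.8 mol HCl.
Mass of HCl: 457.8 × 36.5 = 16,710 g.
Mass of 25.4% solution: 16,710 / 0.254 = 65,790 g.
Volume: 65,790 g ÷ 1.14 g/mL = 57,710 mL.

57.7 L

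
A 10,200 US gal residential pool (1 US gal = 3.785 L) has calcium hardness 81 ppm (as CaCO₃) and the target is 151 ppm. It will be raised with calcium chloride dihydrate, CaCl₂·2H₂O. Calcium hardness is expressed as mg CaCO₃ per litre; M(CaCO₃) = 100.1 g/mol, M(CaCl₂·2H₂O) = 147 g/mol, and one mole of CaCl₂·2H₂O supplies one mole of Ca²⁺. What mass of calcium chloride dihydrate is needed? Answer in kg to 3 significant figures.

3.97 kg

Volume: 10,200 US gal × 3.785 L/gal = 38,607 L.
Hardness to add: (151 − 81) = 70 mg/L as CaCO₃ × 38,607 L = 2702 g as CaCO₃.
Moles of Ca²⁺ (1 mol Ca²⁺ ≡ 1 mol CaCO₃): 2702 / 100.1 g/mol = 27 mol.
Mass of CaCl₂·2H₂O: 27 × 147 = 3969 g.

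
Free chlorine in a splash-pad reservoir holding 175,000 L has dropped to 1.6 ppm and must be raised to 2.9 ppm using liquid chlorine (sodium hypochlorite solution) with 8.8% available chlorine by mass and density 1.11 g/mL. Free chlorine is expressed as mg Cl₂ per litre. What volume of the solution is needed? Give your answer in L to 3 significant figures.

Chlorine deficit: 2.9 − 1.6 = 1.3 ppm = 1.3 mg/L as Cl₂.
Cl₂ equivalent needed: 1.3 mg/L × 175,000 L = 227,500 mg = 227.5 g.
Product at 8.8% available chlorine: 227.5 / 0.088 = 2585 g.
Volume at density 1.11 g/mL: 2585 g ÷ 1.11 g/mL = 2329 mL.

2.33 L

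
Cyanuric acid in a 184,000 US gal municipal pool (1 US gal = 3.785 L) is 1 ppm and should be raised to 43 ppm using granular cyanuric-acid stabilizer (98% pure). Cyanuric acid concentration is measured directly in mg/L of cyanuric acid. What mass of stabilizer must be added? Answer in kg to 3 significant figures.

Volume: 184,000 US gal × 3.785 L/gal = 696,440 L.
CYA to add: (43 − 1) = 42 mg/L × 696,440 L = 29,250 g cyanuric acid.
At 98% purity: 29,250 / 0.98 = 29,850 g product.

29.8 kg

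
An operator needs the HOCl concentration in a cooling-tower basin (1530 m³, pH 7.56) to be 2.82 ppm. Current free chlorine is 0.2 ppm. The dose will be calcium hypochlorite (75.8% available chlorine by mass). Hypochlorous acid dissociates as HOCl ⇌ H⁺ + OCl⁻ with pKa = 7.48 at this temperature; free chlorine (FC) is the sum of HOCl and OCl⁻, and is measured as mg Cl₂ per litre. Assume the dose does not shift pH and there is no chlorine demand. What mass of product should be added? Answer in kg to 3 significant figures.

Volume: 1530 m³ = 1,530,000 L.
[OCl⁻]/[HOCl] = 10^(pH − pKa) = 10^(7.56 − 7.48) = 1.202; fraction as HOCl = 1/(1 + 1.202) = 0.4541.
Free chlorine required for 2.82 ppm HOCl: 2.82 / 0.4541 = 6.21 ppm.
FC to add: 6.21 − 0.2 = 6.01 mg/L as Cl₂.
Cl₂ equivalent: 6.01 mg/L × 1,530,000 L = 9196 g.
Product at 75.8% available Cl: 9196 / 0.758 = 12,130 g.

12.1 kg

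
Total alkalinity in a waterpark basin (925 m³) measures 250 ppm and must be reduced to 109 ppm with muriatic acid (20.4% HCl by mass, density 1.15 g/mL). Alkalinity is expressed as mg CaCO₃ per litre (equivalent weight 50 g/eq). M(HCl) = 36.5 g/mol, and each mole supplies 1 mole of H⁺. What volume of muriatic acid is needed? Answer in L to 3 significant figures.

406 L

Volume: 925 m³ = 925,000 L.
Alkalinity to neutralize: (250 − 109) = 141 mg/L as CaCO₃ × 925,000 L = 130,400 g as CaCO₃.
Equivalents of H⁺ required: 130,400 ÷ 50 g/eq = 2608 eq = 2608 mol HCl.
Mass of HCl: 2608 × 36.5 = 95,210 g.
Mass of 20.4% solution: 95,210 / 0.204 = 466,700 g.
Volume: 466,700 g ÷ 1.15 g/mL = 405,800 mL.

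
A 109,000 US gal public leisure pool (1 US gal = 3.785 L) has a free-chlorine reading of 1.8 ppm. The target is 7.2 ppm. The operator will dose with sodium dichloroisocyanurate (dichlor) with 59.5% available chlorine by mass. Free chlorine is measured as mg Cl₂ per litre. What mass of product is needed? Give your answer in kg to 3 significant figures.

3.74 kg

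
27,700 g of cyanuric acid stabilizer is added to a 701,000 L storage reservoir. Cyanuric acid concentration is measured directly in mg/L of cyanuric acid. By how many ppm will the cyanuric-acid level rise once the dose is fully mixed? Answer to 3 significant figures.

Rise: 27,700 g / 701,000 L × 1000 = 39.51 mg/L.

39.5 ppm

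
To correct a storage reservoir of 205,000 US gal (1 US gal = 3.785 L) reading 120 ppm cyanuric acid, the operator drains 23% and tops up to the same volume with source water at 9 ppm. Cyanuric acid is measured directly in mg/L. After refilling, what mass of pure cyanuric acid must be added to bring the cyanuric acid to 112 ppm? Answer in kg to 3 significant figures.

13.6 kg

Volume: 205,000 US gal × 3.785 L/gal = 775,925 L.
After draining 23% and refilling: 120 × 0.77 + 9 × 0.23 = 94.47 ppm.
Deficit to target: 112 − 94.47 = 17.53 mg/L.
Mass: 17.53 mg/L × 775,925 L = 13,600 g cyanuric acid.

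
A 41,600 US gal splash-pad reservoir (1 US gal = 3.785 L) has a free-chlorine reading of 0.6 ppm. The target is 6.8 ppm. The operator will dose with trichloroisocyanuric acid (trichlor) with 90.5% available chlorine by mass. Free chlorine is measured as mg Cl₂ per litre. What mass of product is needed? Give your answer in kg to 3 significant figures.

Volume: 41,600 US gal × 3.785 L/gal = 157,456 L.
Chlorine deficit: 6.8 − 0.6 = 6.2 ppm = 6.2 mg/L as Cl₂.
Cl₂ equivalent needed: 6.2 mg/L × 157,456 L = 976,200 mg = 976.2 g.
Product at 90.5% available chlorine: 976.2 / 0.905 = 1079 g.

1.08 kg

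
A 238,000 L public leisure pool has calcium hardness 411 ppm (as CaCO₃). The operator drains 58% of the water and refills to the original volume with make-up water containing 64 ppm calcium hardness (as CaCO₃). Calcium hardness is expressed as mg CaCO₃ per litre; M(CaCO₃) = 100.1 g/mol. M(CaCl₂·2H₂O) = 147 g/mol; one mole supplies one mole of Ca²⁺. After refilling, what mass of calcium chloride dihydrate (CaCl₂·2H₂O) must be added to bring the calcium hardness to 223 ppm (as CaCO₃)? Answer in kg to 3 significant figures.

4.63 kg

After draining 58% and refilling: 411 × 0.42 + 64 × 0.58 = 209.74 ppm.
Deficit to target: 223 − 209.74 = 13.26 mg/L.
As CaCO₃: 13.26 mg/L × 238,000 L = 3156 g; ÷ 100.1 = 31.53 mol Ca²⁺.
Mass: 31.53 × 147 = 4635 g.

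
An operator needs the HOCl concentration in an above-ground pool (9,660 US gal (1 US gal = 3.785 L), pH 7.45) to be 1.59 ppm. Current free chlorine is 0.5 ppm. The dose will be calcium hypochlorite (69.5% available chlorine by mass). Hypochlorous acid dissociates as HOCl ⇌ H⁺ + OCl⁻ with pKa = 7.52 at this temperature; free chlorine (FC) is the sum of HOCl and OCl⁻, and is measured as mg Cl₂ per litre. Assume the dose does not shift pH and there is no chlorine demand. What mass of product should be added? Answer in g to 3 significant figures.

Volume: 9,660 US gal × 3.785 L/gal = 36,563 L.
[OCl⁻]/[HOCl] = 10^(pH − pKa) = 10^(7.45 − 7.52) = 0.8511; fraction as HOCl = 1/(1 + 0.8511) = 0.5402.
Free chlorine required for 1.59 ppm HOCl: 1.59 / 0.5402 = 2.943 ppm.
FC to add: 2.943 − 0.5 = 2.443 mg/L as Cl₂.
Cl₂ equivalent: 2.443 mg/L × 36,563 L = 89.33 g.
Product at 69.5% available Cl: 89.33 / 0.695 = 128.5 g.

129 g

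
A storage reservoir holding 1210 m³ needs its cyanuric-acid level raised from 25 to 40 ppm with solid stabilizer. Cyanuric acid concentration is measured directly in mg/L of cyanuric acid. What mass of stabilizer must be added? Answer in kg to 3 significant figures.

18.1 kg

Volume: 1210 m³ = 1,210,000 L.
CYA to add: (40 − 25) = 15 mg/L × 1,210,000 L = 18,150 g cyanuric acid.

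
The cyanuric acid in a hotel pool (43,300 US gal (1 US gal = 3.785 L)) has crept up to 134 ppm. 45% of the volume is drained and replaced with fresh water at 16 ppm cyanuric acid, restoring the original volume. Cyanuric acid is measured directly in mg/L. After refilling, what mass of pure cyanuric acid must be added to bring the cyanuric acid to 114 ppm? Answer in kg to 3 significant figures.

5.42 kg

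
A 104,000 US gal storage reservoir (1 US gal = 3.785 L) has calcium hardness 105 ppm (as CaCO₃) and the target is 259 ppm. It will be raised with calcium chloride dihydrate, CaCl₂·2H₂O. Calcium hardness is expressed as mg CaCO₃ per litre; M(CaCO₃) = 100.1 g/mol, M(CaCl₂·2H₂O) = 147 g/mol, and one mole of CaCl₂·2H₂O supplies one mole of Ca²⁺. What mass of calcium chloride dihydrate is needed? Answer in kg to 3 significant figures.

Volume: 104,000 US gal × 3.785 L/gal = 393,640 L.
Hardness to add: (259 − 105) = 154 mg/L as CaCO₃ × 393,640 L = 60,620 g as CaCO₃.
Moles of Ca²⁺ (1 mol Ca²⁺ ≡ 1 mol CaCO₃): 60,620 / 100.1 g/mol = 605.6 mol.
Mass of CaCl₂·2H₂O: 605.6 × 147 = 89,020 g.

89.0 kg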